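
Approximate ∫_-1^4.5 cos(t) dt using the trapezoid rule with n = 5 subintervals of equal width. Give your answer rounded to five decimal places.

Δt = (4.5 − (-1))/5 = 1.1.
f(-1) ≈ 0.54030, f(0.1) ≈ 0.99500, f(1.2) ≈ 0.36236, f(2.3) ≈ -0.66628, f(3.4) ≈ -0.96680, f(4.5) ≈ -0.21080.
T_5 = (Δt/2)·[f(t_0) + 2f(t_1) + ... + 2f(t_{4}) + f(t_5)].
Sum ≈ -0.12205.

-0.12205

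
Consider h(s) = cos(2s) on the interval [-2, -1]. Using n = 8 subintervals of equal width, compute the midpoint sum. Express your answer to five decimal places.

Δs = (-1 − (-2))/8 = 0.125.
Midpoints: -1.9375, -1.8125, -1.6875, -1.5625, -1.4375, -1.3125, -1.1875, -1.0625.
h(-1.9375) ≈ -0.74290, h(-1.8125) ≈ -0.88542, h(-1.6875) ≈ -0.97288, h(-1.5625) ≈ -0.99986, h(-1.4375) ≈ -0.96467, h(-1.3125) ≈ -0.86951, h(-1.1875) ≈ -0.72028, h(-1.0625) ≈ -0.52627.
Sum = Δs · [h(-1.9375) + h(-1.8125) + h(-1.6875) + ...].
Sum ≈ -0.83522.

-0.83522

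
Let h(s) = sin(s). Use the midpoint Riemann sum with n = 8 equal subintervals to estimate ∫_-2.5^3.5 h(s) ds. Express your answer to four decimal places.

Δs = (3.5 − (-2.5))/8 = 0.75.
Midpoints: -2.125, -1.375, -0.625, 0.125, 0.875, 1.625, 2.375, 3.125.
h(-2.125) ≈ -0.8503, h(-1.375) ≈ -0.9809, h(-0.625) ≈ -0.5851, h(0.125) ≈ 0.1247, h(0.875) ≈ 0.7675, h(1.625) ≈ 0.9985, h(2.375) ≈ 0.6937, h(3.125) ≈ 0.0166.
Sum = Δs · [h(-2.125) + h(-1.375) + h(-0.625) + ...].
Sum ≈ 0.1385.

0.1385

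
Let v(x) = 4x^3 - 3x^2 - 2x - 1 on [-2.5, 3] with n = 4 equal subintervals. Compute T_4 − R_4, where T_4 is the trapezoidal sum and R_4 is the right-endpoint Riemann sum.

T_4 = -8.9375.
R_4 = 95.046875.
T_4 − R_4 = -103.984375.

-103.984375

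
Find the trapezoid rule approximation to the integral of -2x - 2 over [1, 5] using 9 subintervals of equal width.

-32

Δx = (5 − 1)/9 = 4/9.
f(1) = -4, f(13/9) = -44/9, f(17/9) = -52/9, f(7/3) = -20/3, f(25/9) = -68/9, f(29/9) = -76/9, f(11/3) = -28/3, f(37/9) = -92/9, f(41/9) = -100/9, f(5) = -12.
T_9 = (Δx/2)·[f(x_0) + 2f(x_1) + ... + 2f(x_{8}) + f(x_9)].
Sum = -32.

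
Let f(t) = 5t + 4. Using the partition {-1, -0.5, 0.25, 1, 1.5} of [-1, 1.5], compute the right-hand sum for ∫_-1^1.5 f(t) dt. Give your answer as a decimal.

17.1875

Subinterval widths: 0.5, 0.75, 0.75, 0.5.
Right endpoints: -0.5, 0.25, 1, 1.5.
f(-0.5) = 1.5, f(0.25) = 5.25, f(1) = 9, f(1.5) = 11.5.
Sum = Σ Δt_i · f(t_i).
Sum = 17.1875.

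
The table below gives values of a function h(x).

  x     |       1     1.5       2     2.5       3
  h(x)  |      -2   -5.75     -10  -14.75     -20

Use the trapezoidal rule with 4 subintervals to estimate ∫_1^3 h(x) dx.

-20.75

Δx = 0.5.
T_4 = (0.5/2)·[(-2) + 2·(-5.75) + 2·(-10) + 2·(-14.75) + (-20)] = -20.75.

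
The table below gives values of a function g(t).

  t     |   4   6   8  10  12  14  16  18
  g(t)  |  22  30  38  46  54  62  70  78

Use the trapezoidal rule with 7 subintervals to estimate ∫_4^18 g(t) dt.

700

Δt = 2.
T_7 = (2/2)·[22 + 2·30 + 2·38 + 2·46 + 2·54 + 2·62 + 2·70 + 78] = 700.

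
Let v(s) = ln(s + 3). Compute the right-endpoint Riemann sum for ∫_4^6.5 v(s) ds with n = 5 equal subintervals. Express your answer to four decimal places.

Δs = (6.5 − 4)/5 = 0.5.
Right endpoints: 4.5, 5, 5.5, 6, 6.5.
v(4.5) ≈ 2.0149, v(5) ≈ 2.0794, v(5.5) ≈ 2.1401, v(6) ≈ 2.1972, v(6.5) ≈ 2.2513.
Sum = Δs · [v(4.5) + v(5) + v(5.5) + v(6) + v(6.5)].
Sum ≈ 5.3415.

5.3415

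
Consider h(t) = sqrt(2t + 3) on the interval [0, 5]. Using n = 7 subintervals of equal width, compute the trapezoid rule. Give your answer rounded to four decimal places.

13.8793

Δt = (5 − 0)/7 = 5/7.
h(0) ≈ 1.7321, h(5/7) ≈ 2.1044, h(10/7) ≈ 2.4202, h(15/7) ≈ 2.6992, h(20/7) ≈ 2.9520, h(25/7) ≈ 3.1848, h(30/7) ≈ 3.4017, h(5) ≈ 3.6056.
T_7 = (Δt/2)·[h(t_0) + 2h(t_1) + ... + 2h(t_{6}) + h(t_7)].
Sum ≈ 13.8793.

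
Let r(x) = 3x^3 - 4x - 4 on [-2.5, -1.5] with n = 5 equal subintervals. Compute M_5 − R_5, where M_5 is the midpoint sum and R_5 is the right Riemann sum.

-3.095

M_5 = -21.44.
R_5 = -18.345.
M_5 − R_5 = -3.095.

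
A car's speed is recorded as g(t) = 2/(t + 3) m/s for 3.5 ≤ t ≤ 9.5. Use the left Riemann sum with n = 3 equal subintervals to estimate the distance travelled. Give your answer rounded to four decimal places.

1.4669

Δt = (9.5 − 3.5)/3 = 2.
Left endpoints: 3.5, 5.5, 7.5.
g(3.5) = 4/13, g(5.5) = 4/17, g(7.5) = 4/21.
Sum = Δt · [g(3.5) + g(5.5) + g(7.5)].
Sum ≈ 1.4669.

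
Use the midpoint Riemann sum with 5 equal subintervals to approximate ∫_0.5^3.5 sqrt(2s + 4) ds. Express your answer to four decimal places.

8.4364

Δs = (3.5 − 0.5)/5 = 0.6.
Midpoints: 0.8, 1.4, 2, 2.6, 3.2.
f(0.8) ≈ 2.3664, f(1.4) ≈ 2.6077, f(2) ≈ 2.8284, f(2.6) ≈ 3.0332, f(3.2) ≈ 3.2249.
Sum = Δs · [f(0.8) + f(1.4) + f(2) + f(2.6) + f(3.2)].
Sum ≈ 8.4364.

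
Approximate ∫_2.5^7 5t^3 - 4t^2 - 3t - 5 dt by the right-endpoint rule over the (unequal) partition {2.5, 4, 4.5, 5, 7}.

Subinterval widths: 1.5, 0.5, 0.5, 2.
Right endpoints: 4, 4.5, 5, 7.
f(4) = 239, f(4.5) = 356.125, f(5) = 505, f(7) = 1493.
Sum = Σ Δt_i · f(t_i).
Sum = 3775.0625.

3775.0625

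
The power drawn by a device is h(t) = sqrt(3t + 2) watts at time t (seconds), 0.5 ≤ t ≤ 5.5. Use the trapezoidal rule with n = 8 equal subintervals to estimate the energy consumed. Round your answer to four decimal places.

16.2128

Δt = (5.5 − 0.5)/8 = 0.625.
h(0.5) ≈ 1.8708, h(1.125) ≈ 2.3184, h(1.75) ≈ 2.6926, h(2.375) ≈ 3.0208, h(3) ≈ 3.3166, h(3.625) ≈ 3.5882, h(4.25) ≈ 3.8406, h(4.875) ≈ 4.0774, h(5.5) ≈ 4.3012.
T_8 = (Δt/2)·[h(t_0) + 2h(t_1) + ... + 2h(t_{7}) + h(t_8)].
Sum ≈ 16.2128.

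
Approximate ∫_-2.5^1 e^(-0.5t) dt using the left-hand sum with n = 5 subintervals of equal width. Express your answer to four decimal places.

6.8357

Δt = (1 − (-2.5))/5 = 0.7.
Left endpoints: -2.5, -1.8, -1.1, -0.4, 0.3.
f(-2.5) ≈ 3.4903, f(-1.8) ≈ 2.4596, f(-1.1) ≈ 1.7333, f(-0.4) ≈ 1.2214, f(0.3) ≈ 0.8607.
Sum = Δt · [f(-2.5) + f(-1.8) + f(-1.1) + f(-0.4) + f(0.3)].
Sum ≈ 6.8357.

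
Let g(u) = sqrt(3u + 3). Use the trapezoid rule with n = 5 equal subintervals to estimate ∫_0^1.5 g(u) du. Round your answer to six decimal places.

Δu = (1.5 − 0)/5 = 0.3.
g(0) ≈ 1.732051, g(0.3) ≈ 1.974842, g(0.6) ≈ 2.190890, g(0.9) ≈ 2.387467, g(1.2) ≈ 2.569047, g(1.5) ≈ 2.738613.
T_5 = (Δu/2)·[g(u_0) + 2g(u_1) + ... + 2g(u_{4}) + g(u_5)].
Sum ≈ 3.407273.

3.407273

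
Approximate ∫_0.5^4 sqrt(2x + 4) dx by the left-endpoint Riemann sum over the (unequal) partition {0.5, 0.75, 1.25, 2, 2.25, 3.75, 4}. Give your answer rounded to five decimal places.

9.57187

Subinterval widths: 0.25, 0.5, 0.75, 0.25, 1.5, 0.25.
Left endpoints: 0.5, 0.75, 1.25, 2, 2.25, 3.75.
f(0.5) ≈ 2.23607, f(0.75) ≈ 2.34521, f(1.25) ≈ 2.54951, f(2) ≈ 2.82843, f(2.25) ≈ 2.91548, f(3.75) ≈ 3.39116.
Sum = Σ Δx_i · f(x_i).
Sum ≈ 9.57187.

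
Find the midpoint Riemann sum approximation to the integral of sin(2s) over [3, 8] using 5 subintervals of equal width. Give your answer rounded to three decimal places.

1.140

Δs = (8 − 3)/5 = 1.
Midpoints: 3.5, 4.5, 5.5, 6.5, 7.5.
f(3.5) ≈ 0.657, f(4.5) ≈ 0.412, f(5.5) ≈ -1.000, f(6.5) ≈ 0.420, f(7.5) ≈ 0.650.
Sum = Δs · [f(3.5) + f(4.5) + f(5.5) + f(6.5) + f(7.5)].
Sum ≈ 1.140.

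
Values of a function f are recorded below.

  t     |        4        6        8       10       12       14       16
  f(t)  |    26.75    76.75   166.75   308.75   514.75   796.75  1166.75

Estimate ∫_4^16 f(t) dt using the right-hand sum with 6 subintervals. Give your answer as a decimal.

6061

Δt = 2.
Sum = 2·[76.75 + 166.75 + 308.75 + 514.75 + 796.75 + 1166.75] = 6061.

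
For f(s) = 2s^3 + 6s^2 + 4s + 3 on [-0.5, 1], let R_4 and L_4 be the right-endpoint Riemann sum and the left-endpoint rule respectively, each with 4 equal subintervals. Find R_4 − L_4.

4.78125

R_4 ≈ 11.3730469.
L_4 ≈ 6.5917969.
R_4 − L_4 = 4.78125.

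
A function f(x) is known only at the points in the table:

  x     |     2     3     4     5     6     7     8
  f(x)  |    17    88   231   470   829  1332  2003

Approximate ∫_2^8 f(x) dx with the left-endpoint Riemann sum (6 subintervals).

2967

Δx = 1.
Sum = 1·[17 + 88 + 231 + 470 + 829 + 1332] = 2967.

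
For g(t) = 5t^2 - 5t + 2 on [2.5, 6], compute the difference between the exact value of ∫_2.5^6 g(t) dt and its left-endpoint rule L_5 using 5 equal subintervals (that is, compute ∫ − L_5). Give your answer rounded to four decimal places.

44.5083

Exact integral: ∫_2.5^6 g(t) dt ≈ 266.583333.
L_5 = 222.075.
Error ≈ 266.583333 − 222.075 ≈ 44.5083.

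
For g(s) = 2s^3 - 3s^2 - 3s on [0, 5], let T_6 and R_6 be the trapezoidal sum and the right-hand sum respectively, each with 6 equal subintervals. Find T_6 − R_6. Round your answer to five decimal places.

T_6 ≈ 156.9444444.
R_6 ≈ 223.6111111.
T_6 − R_6 ≈ -66.66667.

-66.66667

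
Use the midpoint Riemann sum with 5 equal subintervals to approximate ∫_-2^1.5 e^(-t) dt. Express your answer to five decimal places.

7.02169

Δt = (1.5 − (-2))/5 = 0.7.
Midpoints: -1.65, -0.95, -0.25, 0.45, 1.15.
f(-1.65) ≈ 5.20698, f(-0.95) ≈ 2.58571, f(-0.25) ≈ 1.28403, f(0.45) ≈ 0.63763, f(1.15) ≈ 0.31664.
Sum = Δt · [f(-1.65) + f(-0.95) + f(-0.25) + f(0.45) + f(1.15)].
Sum ≈ 7.02169.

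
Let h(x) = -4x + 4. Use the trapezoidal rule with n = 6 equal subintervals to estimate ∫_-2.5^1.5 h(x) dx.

24

Δx = (1.5 − (-2.5))/6 = 2/3.
h(-2.5) = 14, h(-11/6) = 34/3, h(-7/6) = 26/3, h(-0.5) = 6, h(1/6) = 10/3, h(5/6) = 2/3, h(1.5) = -2.
T_6 = (Δx/2)·[h(x_0) + 2h(x_1) + ... + 2h(x_{5}) + h(x_6)].
Sum = 24.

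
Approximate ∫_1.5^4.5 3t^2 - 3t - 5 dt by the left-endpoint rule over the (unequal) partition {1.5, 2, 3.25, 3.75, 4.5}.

Subinterval widths: 0.5, 1.25, 0.5, 0.75.
Left endpoints: 1.5, 2, 3.25, 3.75.
f(1.5) = -2.75, f(2) = 1, f(3.25) = 16.9375, f(3.75) = 25.9375.
Sum = Σ Δt_i · f(t_i).
Sum = 27.796875.

27.796875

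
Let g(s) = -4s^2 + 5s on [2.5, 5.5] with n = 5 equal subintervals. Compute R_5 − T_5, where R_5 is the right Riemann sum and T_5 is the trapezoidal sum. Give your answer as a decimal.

-24.3

R_5 = -166.02.
T_5 = -141.72.
R_5 − T_5 = -24.3.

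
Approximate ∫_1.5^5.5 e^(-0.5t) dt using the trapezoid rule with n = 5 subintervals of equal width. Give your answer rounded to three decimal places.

0.828

Δt = (5.5 − 1.5)/5 = 0.8.
f(1.5) ≈ 0.472, f(2.3) ≈ 0.317, f(3.1) ≈ 0.212, f(3.9) ≈ 0.142, f(4.7) ≈ 0.095, f(5.5) ≈ 0.064.
T_5 = (Δt/2)·[f(t_0) + 2f(t_1) + ... + 2f(t_{4}) + f(t_5)].
Sum ≈ 0.828.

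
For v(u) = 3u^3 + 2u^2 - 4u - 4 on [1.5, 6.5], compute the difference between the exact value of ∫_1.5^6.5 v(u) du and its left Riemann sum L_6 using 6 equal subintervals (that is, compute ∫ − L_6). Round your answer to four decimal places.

342.0718

Exact integral: ∫_1.5^6.5 v(u) du ≈ 1415.833333.
L_6 ≈ 1073.761574.
Error ≈ 1415.833333 − 1073.761574 ≈ 342.0718.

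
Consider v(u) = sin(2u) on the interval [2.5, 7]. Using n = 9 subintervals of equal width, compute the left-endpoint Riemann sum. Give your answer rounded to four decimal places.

-0.4201

Δu = (7 − 2.5)/9 = 0.5.
Left endpoints: 2.5, 3, 3.5, 4, 4.5, 5, 5.5, 6, 6.5.
v(2.5) ≈ -0.9589, v(3) ≈ -0.2794, v(3.5) ≈ 0.6570, v(4) ≈ 0.9894, v(4.5) ≈ 0.4121, v(5) ≈ -0.5440, v(5.5) ≈ -1.0000, v(6) ≈ -0.5366, v(6.5) ≈ 0.4202.
Sum = Δu · [v(2.5) + v(3) + v(3.5) + ...].
Sum ≈ -0.4201.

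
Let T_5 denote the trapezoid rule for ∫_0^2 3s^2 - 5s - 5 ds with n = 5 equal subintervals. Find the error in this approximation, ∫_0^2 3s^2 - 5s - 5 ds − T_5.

-0.16

Exact integral: ∫_0^2 f(s) ds = -12.
T_5 = -11.84.
Error = -12 − (-11.84) = -0.16.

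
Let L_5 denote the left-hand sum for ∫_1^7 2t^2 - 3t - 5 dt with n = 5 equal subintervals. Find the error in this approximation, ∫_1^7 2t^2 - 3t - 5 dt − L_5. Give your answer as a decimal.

Exact integral: ∫_1^7 f(t) dt = 126.
L_5 = 82.08.
Error = 126 − 82.08 = 43.92.

43.92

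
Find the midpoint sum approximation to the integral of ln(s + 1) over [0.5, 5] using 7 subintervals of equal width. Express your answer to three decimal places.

Δs = (5 − 0.5)/7 = 9/14.
Midpoints: 23/28, 41/28, 59/28, 2.75, 95/28, 113/28, 131/28.
f(23/28) ≈ 0.600, f(41/28) ≈ 0.902, f(59/28) ≈ 1.134, f(2.75) ≈ 1.322, f(95/28) ≈ 1.480, f(113/28) ≈ 1.617, f(131/28) ≈ 1.737.
Sum = Δs · [f(23/28) + f(41/28) + f(59/28) + ...].
Sum ≈ 5.651.

5.651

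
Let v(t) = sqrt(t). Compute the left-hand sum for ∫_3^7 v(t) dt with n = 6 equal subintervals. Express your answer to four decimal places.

Δt = (7 − 3)/6 = 2/3.
Left endpoints: 3, 11/3, 13/3, 5, 17/3, 19/3.
v(3) ≈ 1.7321, v(11/3) ≈ 1.9149, v(13/3) ≈ 2.0817, v(5) ≈ 2.2361, v(17/3) ≈ 2.3805, v(19/3) ≈ 2.5166.
Sum = Δt · [v(3) + v(11/3) + v(13/3) + ...].
Sum ≈ 8.5745.

8.5745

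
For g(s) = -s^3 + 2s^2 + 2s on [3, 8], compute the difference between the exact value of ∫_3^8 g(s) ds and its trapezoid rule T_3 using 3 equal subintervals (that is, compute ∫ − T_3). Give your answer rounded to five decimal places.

33.56481

Exact integral: ∫_3^8 g(s) ds ≈ -625.4166667.
T_3 ≈ -658.9814815.
Error ≈ -625.4166667 − (-658.9814815) ≈ 33.56481.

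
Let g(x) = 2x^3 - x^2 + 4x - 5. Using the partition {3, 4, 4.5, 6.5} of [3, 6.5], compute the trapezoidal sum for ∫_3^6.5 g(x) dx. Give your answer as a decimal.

Subinterval widths: 1, 0.5, 2.
g(3) = 52, g(4) = 123, g(4.5) = 175, g(6.5) = 528.
On each subinterval the trapezoid contributes (Δx_i/2)·[g(x_{i-1}) + g(x_i)].
Sum = 865.

865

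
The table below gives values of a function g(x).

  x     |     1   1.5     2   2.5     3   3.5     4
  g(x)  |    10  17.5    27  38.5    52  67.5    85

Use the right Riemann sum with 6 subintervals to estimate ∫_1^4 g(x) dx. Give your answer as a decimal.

Δx = 0.5.
Sum = 0.5·[17.5 + 27 + 38.5 + 52 + 67.5 + 85] = 143.75.

143.75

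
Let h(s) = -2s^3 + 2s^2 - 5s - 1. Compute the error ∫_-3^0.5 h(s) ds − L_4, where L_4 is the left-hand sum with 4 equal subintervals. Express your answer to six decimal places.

Exact integral: ∫_-3^0.5 h(s) ds ≈ 76.92708333.
L_4 ≈ 120.21679688.
Error ≈ 76.92708333 − 120.21679688 ≈ -43.289714.

-43.289714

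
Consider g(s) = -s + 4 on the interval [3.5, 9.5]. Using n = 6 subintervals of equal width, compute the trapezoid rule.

Δs = (9.5 − 3.5)/6 = 1.
g(3.5) = 0.5, g(4.5) = -0.5, g(5.5) = -1.5, g(6.5) = -2.5, g(7.5) = -3.5, g(8.5) = -4.5, g(9.5) = -5.5.
T_6 = (Δs/2)·[g(s_0) + 2g(s_1) + ... + 2g(s_{5}) + g(s_6)].
Sum = -15.

-15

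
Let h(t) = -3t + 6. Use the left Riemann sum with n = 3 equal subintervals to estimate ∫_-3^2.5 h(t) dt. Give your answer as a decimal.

Δt = (2.5 − (-3))/3 = 11/6.
Left endpoints: -3, -7/6, 2/3.
h(-3) = 15, h(-7/6) = 9.5, h(2/3) = 4.
Sum = Δt · [h(-3) + h(-7/6) + h(2/3)].
Sum = 52.25.

52.25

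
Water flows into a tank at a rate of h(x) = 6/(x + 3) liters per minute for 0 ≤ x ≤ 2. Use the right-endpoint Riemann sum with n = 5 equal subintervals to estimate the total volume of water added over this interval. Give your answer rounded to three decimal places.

Δx = (2 − 0)/5 = 0.4.
Right endpoints: 0.4, 0.8, 1.2, 1.6, 2.
h(0.4) = 30/17, h(0.8) = 30/19, h(1.2) = 10/7, h(1.6) = 30/23, h(2) = 1.2.
Sum = Δx · [h(0.4) + h(0.8) + h(1.2) + h(1.6) + h(2)].
Sum ≈ 2.911.

2.911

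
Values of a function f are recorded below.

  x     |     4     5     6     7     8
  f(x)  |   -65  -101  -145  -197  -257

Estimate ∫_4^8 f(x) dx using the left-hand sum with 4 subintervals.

Δx = 1.
Sum = 1·[(-65) + (-101) + (-145) + (-197)] = -508.

-508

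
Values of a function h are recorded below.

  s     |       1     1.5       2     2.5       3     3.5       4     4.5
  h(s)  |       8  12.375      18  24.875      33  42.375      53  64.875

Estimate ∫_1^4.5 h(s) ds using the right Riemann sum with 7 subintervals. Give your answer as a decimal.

124.25

Δs = 0.5.
Sum = 0.5·[12.375 + 18 + 24.875 + 33 + 42.375 + 53 + 64.875] = 124.25.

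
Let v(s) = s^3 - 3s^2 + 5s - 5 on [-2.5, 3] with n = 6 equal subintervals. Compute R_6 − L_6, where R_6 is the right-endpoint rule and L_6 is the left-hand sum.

R_6 ≈ -26.1393229.
L_6 ≈ -82.8580729.
R_6 − L_6 = 56.71875.

56.71875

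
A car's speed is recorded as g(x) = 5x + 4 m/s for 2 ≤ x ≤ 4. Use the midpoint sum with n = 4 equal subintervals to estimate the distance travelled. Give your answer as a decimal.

Δx = (4 − 2)/4 = 0.5.
Midpoints: 2.25, 2.75, 3.25, 3.75.
g(2.25) = 15.25, g(2.75) = 17.75, g(3.25) = 20.25, g(3.75) = 22.75.
Sum = Δx · [g(2.25) + g(2.75) + g(3.25) + g(3.75)].
Sum = 38.

38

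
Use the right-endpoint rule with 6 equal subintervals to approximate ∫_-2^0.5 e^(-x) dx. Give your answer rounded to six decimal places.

Δx = (0.5 − (-2))/6 = 5/12.
Right endpoints: -19/12, -7/6, -0.75, -1/3, 1/12, 0.5.
f(-19/12) ≈ 4.871166, f(-7/6) ≈ 3.211271, f(-0.75) ≈ 2.117000, f(-1/3) ≈ 1.395612, f(1/12) ≈ 0.920044, f(0.5) ≈ 0.606531.
Sum = Δx · [f(-19/12) + f(-7/6) + f(-0.75) + ...].
Sum ≈ 5.467343.

5.467343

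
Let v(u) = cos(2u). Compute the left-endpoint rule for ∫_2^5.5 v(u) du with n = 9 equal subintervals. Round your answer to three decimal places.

Δu = (5.5 − 2)/9 = 7/18.
Left endpoints: 2, 43/18, 25/9, 19/6, 32/9, 71/18, 13/3, 85/18, 46/9.
v(2) ≈ -0.654, v(43/18) ≈ 0.065, v(25/9) ≈ 0.747, v(19/6) ≈ 0.999, v(32/9) ≈ 0.676, v(71/18) ≈ -0.035, v(13/3) ≈ -0.726, v(85/18) ≈ -1.000, v(46/9) ≈ -0.699.
Sum = Δu · [v(2) + v(43/18) + v(25/9) + ...].
Sum ≈ -0.243.

-0.243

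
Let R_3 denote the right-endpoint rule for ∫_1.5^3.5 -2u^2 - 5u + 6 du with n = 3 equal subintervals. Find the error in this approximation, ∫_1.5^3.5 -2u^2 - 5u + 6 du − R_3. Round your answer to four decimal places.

Exact integral: ∫_1.5^3.5 f(u) du ≈ -39.333333.
R_3 ≈ -49.629630.
Error ≈ -39.333333 − (-49.629630) ≈ 10.2963.

10.2963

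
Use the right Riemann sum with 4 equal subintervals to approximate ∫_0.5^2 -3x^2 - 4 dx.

-16.08984375

Δx = (2 − 0.5)/4 = 0.375.
Right endpoints: 0.875, 1.25, 1.625, 2.
f(0.875) = -6.296875, f(1.25) = -8.6875, f(1.625) = -11.921875, f(2) = -16.
Sum = Δx · [f(0.875) + f(1.25) + f(1.625) + f(2)].
Sum = -16.08984375.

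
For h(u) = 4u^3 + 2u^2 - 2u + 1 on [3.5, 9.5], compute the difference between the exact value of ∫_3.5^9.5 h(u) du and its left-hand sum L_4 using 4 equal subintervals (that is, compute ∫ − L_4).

Exact integral: ∫_3.5^9.5 h(u) du = 8466.
L_4 = 6094.5.
Error = 8466 − 6094.5 = 2371.5.

2371.5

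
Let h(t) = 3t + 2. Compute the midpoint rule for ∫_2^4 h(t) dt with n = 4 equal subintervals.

22

Δt = (4 − 2)/4 = 0.5.
Midpoints: 2.25, 2.75, 3.25, 3.75.
h(2.25) = 8.75, h(2.75) = 10.25, h(3.25) = 11.75, h(3.75) = 13.25.
Sum = Δt · [h(2.25) + h(2.75) + h(3.25) + h(3.75)].
Sum = 22.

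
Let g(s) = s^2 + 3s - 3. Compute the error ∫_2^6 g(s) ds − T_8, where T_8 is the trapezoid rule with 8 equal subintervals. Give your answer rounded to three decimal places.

Exact integral: ∫_2^6 g(s) ds ≈ 105.33333.
T_8 = 105.5.
Error ≈ 105.33333 − 105.5 ≈ -0.167.

-0.167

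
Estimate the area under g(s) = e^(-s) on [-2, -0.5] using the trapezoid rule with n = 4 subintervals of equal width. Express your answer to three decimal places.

Δs = (-0.5 − (-2))/4 = 0.375.
g(-2) ≈ 7.389, g(-1.625) ≈ 5.078, g(-1.25) ≈ 3.490, g(-0.875) ≈ 2.399, g(-0.5) ≈ 1.649.
T_4 = (Δs/2)·[g(s_0) + 2g(s_1) + 2g(s_2) + 2g(s_3) + g(s_4)].
Sum ≈ 5.807.

5.807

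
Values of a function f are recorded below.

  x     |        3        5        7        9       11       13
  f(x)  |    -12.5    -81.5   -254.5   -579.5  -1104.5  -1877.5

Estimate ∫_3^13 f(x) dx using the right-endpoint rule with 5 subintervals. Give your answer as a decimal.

Δx = 2.
Sum = 2·[(-81.5) + (-254.5) + (-579.5) + (-1104.5) + (-1877.5)] = -7795.

-7795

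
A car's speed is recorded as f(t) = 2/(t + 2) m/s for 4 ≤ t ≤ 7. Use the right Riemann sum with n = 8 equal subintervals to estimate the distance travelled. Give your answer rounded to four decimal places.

Δt = (7 − 4)/8 = 0.375.
Right endpoints: 4.375, 4.75, 5.125, 5.5, 5.875, 6.25, 6.625, 7.
f(4.375) = 16/51, f(4.75) = 8/27, f(5.125) = 16/57, f(5.5) = 4/15, f(5.875) = 16/63, f(6.25) = 8/33, f(6.625) = 16/69, f(7) = 2/9.
Sum = Δt · [f(4.375) + f(4.75) + f(5.125) + ...].
Sum ≈ 0.7905.

0.7905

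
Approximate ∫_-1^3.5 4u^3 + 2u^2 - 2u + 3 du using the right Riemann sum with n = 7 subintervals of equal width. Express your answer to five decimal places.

Δu = (3.5 − (-1))/7 = 9/14.
Right endpoints: -5/14, 2/7, 13/14, 11/7, 31/14, 20/7, 3.5.
f(-5/14) = 1299/343, f(2/7) = 921/343, f(13/14) = 2082/343, f(11/7) = 6969/343, f(31/14) = 17769/343, f(20/7) = 36669/343, f(3.5) = 192.
Sum = Δu · [f(-5/14) + f(2/7) + f(13/14) + ...].
Sum ≈ 246.58163.

246.58163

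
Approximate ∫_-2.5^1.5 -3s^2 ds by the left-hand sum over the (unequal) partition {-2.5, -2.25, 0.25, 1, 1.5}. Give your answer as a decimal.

Subinterval widths: 0.25, 2.5, 0.75, 0.5.
Left endpoints: -2.5, -2.25, 0.25, 1.
f(-2.5) = -18.75, f(-2.25) = -15.1875, f(0.25) = -0.1875, f(1) = -3.
Sum = Σ Δs_i · f(s_i).
Sum = -44.296875.

-44.296875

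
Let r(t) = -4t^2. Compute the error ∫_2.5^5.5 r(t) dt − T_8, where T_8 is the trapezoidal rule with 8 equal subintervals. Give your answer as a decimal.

Exact integral: ∫_2.5^5.5 r(t) dt = -201.
T_8 = -201.28125.
Error = -201 − (-201.28125) = 0.28125.

0.28125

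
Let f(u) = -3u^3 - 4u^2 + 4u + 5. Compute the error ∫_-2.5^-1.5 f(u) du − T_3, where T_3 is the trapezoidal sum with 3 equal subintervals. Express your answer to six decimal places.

-0.259259

Exact integral: ∫_-2.5^-1.5 f(u) du ≈ 6.16666667.
T_3 ≈ 6.42592593.
Error ≈ 6.16666667 − 6.42592593 ≈ -0.259259.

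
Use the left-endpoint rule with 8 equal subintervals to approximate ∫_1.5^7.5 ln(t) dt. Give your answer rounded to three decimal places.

7.875

Δt = (7.5 − 1.5)/8 = 0.75.
Left endpoints: 1.5, 2.25, 3, 3.75, 4.5, 5.25, 6, 6.75.
f(1.5) ≈ 0.405, f(2.25) ≈ 0.811, f(3) ≈ 1.099, f(3.75) ≈ 1.322, f(4.5) ≈ 1.504, f(5.25) ≈ 1.658, f(6) ≈ 1.792, f(6.75) ≈ 1.910.
Sum = Δt · [f(1.5) + f(2.25) + f(3) + ...].
Sum ≈ 7.875.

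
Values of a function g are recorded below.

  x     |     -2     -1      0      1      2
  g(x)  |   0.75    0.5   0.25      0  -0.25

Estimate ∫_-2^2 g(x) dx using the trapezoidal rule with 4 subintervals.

Δx = 1.
T_4 = (1/2)·[0.75 + 2·0.5 + 2·0.25 + 2·0 + (-0.25)] = 1.

1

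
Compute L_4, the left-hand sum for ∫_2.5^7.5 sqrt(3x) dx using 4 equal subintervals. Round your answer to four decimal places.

17.8698

Δx = (7.5 − 2.5)/4 = 1.25.
Left endpoints: 2.5, 3.75, 5, 6.25.
f(2.5) ≈ 2.7386, f(3.75) ≈ 3.3541, f(5) ≈ 3.8730, f(6.25) ≈ 4.3301.
Sum = Δx · [f(2.5) + f(3.75) + f(5) + f(6.25)].
Sum ≈ 17.8698.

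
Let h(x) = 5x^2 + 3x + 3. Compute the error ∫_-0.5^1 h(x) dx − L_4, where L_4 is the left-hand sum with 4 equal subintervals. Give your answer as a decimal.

1.37109375

Exact integral: ∫_-0.5^1 h(x) dx = 7.5.
L_4 = 6.12890625.
Error = 7.5 − 6.12890625 = 1.37109375.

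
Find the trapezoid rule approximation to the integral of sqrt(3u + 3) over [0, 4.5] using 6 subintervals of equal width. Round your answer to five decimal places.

Δu = (4.5 − 0)/6 = 0.75.
f(0) ≈ 1.73205, f(0.75) ≈ 2.29129, f(1.5) ≈ 2.73861, f(2.25) ≈ 3.12250, f(3) ≈ 3.46410, f(3.75) ≈ 3.77492, f(4.5) ≈ 4.06202.
T_6 = (Δu/2)·[f(u_0) + 2f(u_1) + ... + 2f(u_{5}) + f(u_6)].
Sum ≈ 13.71634.

13.71634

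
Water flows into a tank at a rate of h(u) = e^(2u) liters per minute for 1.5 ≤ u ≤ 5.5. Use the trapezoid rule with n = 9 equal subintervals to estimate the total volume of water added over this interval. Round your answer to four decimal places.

31872.0617

Δu = (5.5 − 1.5)/9 = 4/9.
h(1.5) ≈ 20.0855, h(35/18) ≈ 48.8566, h(43/18) ≈ 118.8400, h(17/6) ≈ 289.0694, h(59/18) ≈ 703.1397, h(67/18) ≈ 1710.3348, h(25/6) ≈ 4160.2620, h(83/18) ≈ 10119.5272, h(91/18) ≈ 24614.9955, h(5.5) ≈ 59874.1417.
T_9 = (Δu/2)·[h(u_0) + 2h(u_1) + ... + 2h(u_{8}) + h(u_9)].
Sum ≈ 31872.0617.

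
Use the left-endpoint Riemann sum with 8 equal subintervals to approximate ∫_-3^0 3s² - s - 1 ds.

34.3359375

Δs = (0 − (-3))/8 = 0.375.
Left endpoints: -3, -2.625, -2.25, -1.875, -1.5, -1.125, -0.75, -0.375.
f(-3) = 29, f(-2.625) = 22.296875, f(-2.25) = 16.4375, f(-1.875) = 11.421875, f(-1.5) = 7.25, f(-1.125) = 3.921875, f(-0.75) = 1.4375, f(-0.375) = -0.203125.
Sum = Δs · [f(-3) + f(-2.625) + f(-2.25) + ...].
Sum = 34.3359375.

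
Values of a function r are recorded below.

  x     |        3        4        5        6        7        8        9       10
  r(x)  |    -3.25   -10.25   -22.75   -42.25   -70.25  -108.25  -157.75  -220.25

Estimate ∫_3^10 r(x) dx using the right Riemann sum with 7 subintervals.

-631.75

Δx = 1.
Sum = 1·[(-10.25) + (-22.75) + (-42.25) + (-70.25) + (-108.25) + (-157.75) + (-220.25)] = -631.75.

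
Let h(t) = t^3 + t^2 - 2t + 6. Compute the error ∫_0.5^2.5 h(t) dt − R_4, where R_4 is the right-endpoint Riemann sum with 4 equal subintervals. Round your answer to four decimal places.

Exact integral: ∫_0.5^2.5 h(t) dt ≈ 20.916667.
R_4 = 25.75.
Error ≈ 20.916667 − 25.75 ≈ -4.8333.

-4.8333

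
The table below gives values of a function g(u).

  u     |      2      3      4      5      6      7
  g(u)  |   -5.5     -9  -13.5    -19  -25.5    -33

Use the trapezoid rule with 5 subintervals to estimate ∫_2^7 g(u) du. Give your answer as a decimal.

Δu = 1.
T_5 = (1/2)·[(-5.5) + 2·(-9) + 2·(-13.5) + 2·(-19) + 2·(-25.5) + (-33)] = -86.25.

-86.25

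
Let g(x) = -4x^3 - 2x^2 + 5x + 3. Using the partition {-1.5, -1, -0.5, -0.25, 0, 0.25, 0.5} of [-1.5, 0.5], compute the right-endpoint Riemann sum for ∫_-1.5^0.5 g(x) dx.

Subinterval widths: 0.5, 0.5, 0.25, 0.25, 0.25, 0.25.
Right endpoints: -1, -0.5, -0.25, 0, 0.25, 0.5.
g(-1) = 0, g(-0.5) = 0.5, g(-0.25) = 1.6875, g(0) = 3, g(0.25) = 4.0625, g(0.5) = 4.5.
Sum = Σ Δx_i · g(x_i).
Sum = 3.5625.

3.5625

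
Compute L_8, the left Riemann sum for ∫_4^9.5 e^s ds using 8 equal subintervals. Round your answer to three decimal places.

9251.471

Δs = (9.5 − 4)/8 = 0.6875.
Left endpoints: 4, 4.6875, 5.375, 6.0625, 6.75, 7.4375, 8.125, 8.8125.
f(4) ≈ 54.598, f(4.6875) ≈ 108.581, f(5.375) ≈ 215.940, f(6.0625) ≈ 429.448, f(6.75) ≈ 854.059, f(7.4375) ≈ 1698.499, f(8.125) ≈ 3377.868, f(8.8125) ≈ 6717.693.
Sum = Δs · [f(4) + f(4.6875) + f(5.375) + ...].
Sum ≈ 9251.471.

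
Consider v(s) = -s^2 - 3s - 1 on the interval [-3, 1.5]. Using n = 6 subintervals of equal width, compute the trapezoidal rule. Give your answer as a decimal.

Δs = (1.5 − (-3))/6 = 0.75.
v(-3) = -1, v(-2.25) = 0.6875, v(-1.5) = 1.25, v(-0.75) = 0.6875, v(0) = -1, v(0.75) = -3.8125, v(1.5) = -7.75.
T_6 = (Δs/2)·[v(s_0) + 2v(s_1) + ... + 2v(s_{5}) + v(s_6)].
Sum = -4.921875.

-4.921875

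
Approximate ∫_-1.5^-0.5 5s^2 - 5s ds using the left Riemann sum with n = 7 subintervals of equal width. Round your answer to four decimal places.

Δs = (-0.5 − (-1.5))/7 = 1/7.
Left endpoints: -1.5, -19/14, -17/14, -15/14, -13/14, -11/14, -9/14.
f(-1.5) = 18.75, f(-19/14) = 3135/196, f(-17/14) = 2635/196, f(-15/14) = 2175/196, f(-13/14) = 1755/196, f(-11/14) = 1375/196, f(-9/14) = 1035/196.
Sum = Δs · [f(-1.5) + f(-19/14) + f(-17/14) + ...].
Sum ≈ 11.5051.

11.5051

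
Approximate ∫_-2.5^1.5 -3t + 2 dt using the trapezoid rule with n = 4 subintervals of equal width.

Δt = (1.5 − (-2.5))/4 = 1.
f(-2.5) = 9.5, f(-1.5) = 6.5, f(-0.5) = 3.5, f(0.5) = 0.5, f(1.5) = -2.5.
T_4 = (Δt/2)·[f(t_0) + 2f(t_1) + 2f(t_2) + 2f(t_3) + f(t_4)].
Sum = 14.

14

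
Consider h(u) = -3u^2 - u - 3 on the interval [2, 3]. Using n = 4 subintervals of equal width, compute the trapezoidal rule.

-24.53125

Δu = (3 − 2)/4 = 0.25.
h(2) = -17, h(2.25) = -20.4375, h(2.5) = -24.25, h(2.75) = -28.4375, h(3) = -33.
T_4 = (Δu/2)·[h(u_0) + 2h(u_1) + 2h(u_2) + 2h(u_3) + h(u_4)].
Sum = -24.53125.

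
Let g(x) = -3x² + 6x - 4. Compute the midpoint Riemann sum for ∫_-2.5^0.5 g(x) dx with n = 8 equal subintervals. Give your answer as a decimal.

Δx = (0.5 − (-2.5))/8 = 0.375.
Midpoints: -2.3125, -1.9375, -1.5625, -1.1875, -0.8125, -0.4375, -0.0625, 0.3125.
g(-2.3125) = -33.91796875, g(-1.9375) = -26.88671875, g(-1.5625) = -20.69921875, g(-1.1875) = -15.35546875, g(-0.8125) = -10.85546875, g(-0.4375) = -7.19921875, g(-0.0625) = -4.38671875, g(0.3125) = -2.41796875.
Sum = Δx · [g(-2.3125) + g(-1.9375) + g(-1.5625) + ...].
Sum = -45.64453125.

-45.64453125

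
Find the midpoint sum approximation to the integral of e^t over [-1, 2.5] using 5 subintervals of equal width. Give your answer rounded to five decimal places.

Δt = (2.5 − (-1))/5 = 0.7.
Midpoints: -0.65, 0.05, 0.75, 1.45, 2.15.
f(-0.65) ≈ 0.52205, f(0.05) ≈ 1.05127, f(0.75) ≈ 2.11700, f(1.45) ≈ 4.26311, f(2.15) ≈ 8.58486.
Sum = Δt · [f(-0.65) + f(0.05) + f(0.75) + f(1.45) + f(2.15)].
Sum ≈ 11.57680.

11.57680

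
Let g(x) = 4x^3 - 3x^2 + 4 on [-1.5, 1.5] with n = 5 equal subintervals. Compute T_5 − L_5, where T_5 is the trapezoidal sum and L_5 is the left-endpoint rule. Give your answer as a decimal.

T_5 = 4.71.
L_5 = -3.39.
T_5 − L_5 = 8.1.

8.1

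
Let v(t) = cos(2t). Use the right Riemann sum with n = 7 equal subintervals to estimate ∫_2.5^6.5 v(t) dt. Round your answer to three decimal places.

0.791

Δt = (6.5 − 2.5)/7 = 4/7.
Right endpoints: 43/14, 51/14, 59/14, 67/14, 75/14, 83/14, 6.5.
v(43/14) ≈ 0.990, v(51/14) ≈ 0.538, v(59/14) ≈ -0.543, v(67/14) ≈ -0.989, v(75/14) ≈ -0.278, v(83/14) ≈ 0.759, v(6.5) ≈ 0.907.
Sum = Δt · [v(43/14) + v(51/14) + v(59/14) + ...].
Sum ≈ 0.791.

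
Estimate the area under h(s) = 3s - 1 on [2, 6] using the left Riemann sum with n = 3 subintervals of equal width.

36

Δs = (6 − 2)/3 = 4/3.
Left endpoints: 2, 10/3, 14/3.
h(2) = 5, h(10/3) = 9, h(14/3) = 13.
Sum = Δs · [h(2) + h(10/3) + h(14/3)].
Sum = 36.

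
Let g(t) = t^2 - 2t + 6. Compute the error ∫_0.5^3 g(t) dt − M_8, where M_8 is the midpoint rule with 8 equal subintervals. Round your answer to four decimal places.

Exact integral: ∫_0.5^3 g(t) dt ≈ 15.208333.
M_8 ≈ 15.187988.
Error ≈ 15.208333 − 15.187988 ≈ 0.0203.

0.0203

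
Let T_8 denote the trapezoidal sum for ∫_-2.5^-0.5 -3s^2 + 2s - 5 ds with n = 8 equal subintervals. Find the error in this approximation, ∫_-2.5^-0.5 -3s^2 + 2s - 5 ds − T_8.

0.0625

Exact integral: ∫_-2.5^-0.5 f(s) ds = -31.5.
T_8 = -31.5625.
Error = -31.5 − (-31.5625) = 0.0625.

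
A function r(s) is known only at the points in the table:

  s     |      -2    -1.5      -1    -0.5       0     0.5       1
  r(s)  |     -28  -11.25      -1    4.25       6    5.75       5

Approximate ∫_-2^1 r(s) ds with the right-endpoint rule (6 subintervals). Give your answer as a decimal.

4.375

Δs = 0.5.
Sum = 0.5·[(-11.25) + (-1) + 4.25 + 6 + 5.75 + 5] = 4.375.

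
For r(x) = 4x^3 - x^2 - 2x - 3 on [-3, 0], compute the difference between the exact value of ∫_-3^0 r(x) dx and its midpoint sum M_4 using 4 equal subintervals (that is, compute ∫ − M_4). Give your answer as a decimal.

Exact integral: ∫_-3^0 r(x) dx = -90.
M_4 = -87.328125.
Error = -90 − (-87.328125) = -2.671875.

-2.671875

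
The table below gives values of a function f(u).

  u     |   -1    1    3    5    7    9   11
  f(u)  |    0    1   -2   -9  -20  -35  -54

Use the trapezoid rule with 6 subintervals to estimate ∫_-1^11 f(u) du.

-184

Δu = 2.
T_6 = (2/2)·[0 + 2·1 + 2·(-2) + 2·(-9) + 2·(-20) + 2·(-35) + (-54)] = -184.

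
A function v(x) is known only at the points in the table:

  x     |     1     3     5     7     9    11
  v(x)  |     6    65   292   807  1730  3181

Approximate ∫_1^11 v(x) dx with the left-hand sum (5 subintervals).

Δx = 2.
Sum = 2·[6 + 65 + 292 + 807 + 1730] = 5800.

5800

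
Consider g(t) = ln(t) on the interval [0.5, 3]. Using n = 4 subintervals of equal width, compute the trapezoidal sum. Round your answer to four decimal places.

Δt = (3 − 0.5)/4 = 0.625.
g(0.5) ≈ -0.6931, g(1.125) ≈ 0.1178, g(1.75) ≈ 0.5596, g(2.375) ≈ 0.8650, g(3) ≈ 1.0986.
T_4 = (Δt/2)·[g(t_0) + 2g(t_1) + 2g(t_2) + 2g(t_3) + g(t_4)].
Sum ≈ 1.0907.

1.0907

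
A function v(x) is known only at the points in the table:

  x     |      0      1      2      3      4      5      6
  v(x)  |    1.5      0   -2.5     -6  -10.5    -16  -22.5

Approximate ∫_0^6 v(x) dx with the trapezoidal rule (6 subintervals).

-45.5

Δx = 1.
T_6 = (1/2)·[1.5 + 2·0 + 2·(-2.5) + 2·(-6) + 2·(-10.5) + 2·(-16) + (-22.5)] = -45.5.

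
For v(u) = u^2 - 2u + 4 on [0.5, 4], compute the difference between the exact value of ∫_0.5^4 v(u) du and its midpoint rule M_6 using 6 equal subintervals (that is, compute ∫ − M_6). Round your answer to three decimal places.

Exact integral: ∫_0.5^4 v(u) du ≈ 19.54167.
M_6 ≈ 19.44242.
Error ≈ 19.54167 − 19.44242 ≈ 0.099.

0.099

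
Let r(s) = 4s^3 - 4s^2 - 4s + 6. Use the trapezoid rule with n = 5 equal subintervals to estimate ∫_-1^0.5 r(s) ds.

7.905

Δs = (0.5 − (-1))/5 = 0.3.
r(-1) = 2, r(-0.7) = 5.468, r(-0.4) = 6.704, r(-0.1) = 6.356, r(0.2) = 5.072, r(0.5) = 3.5.
T_5 = (Δs/2)·[r(s_0) + 2r(s_1) + ... + 2r(s_{4}) + r(s_5)].
Sum = 7.905.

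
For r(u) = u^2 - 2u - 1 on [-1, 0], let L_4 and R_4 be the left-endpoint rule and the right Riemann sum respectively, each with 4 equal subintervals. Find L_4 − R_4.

0.75

L_4 = 0.71875.
R_4 = -0.03125.
L_4 − R_4 = 0.75.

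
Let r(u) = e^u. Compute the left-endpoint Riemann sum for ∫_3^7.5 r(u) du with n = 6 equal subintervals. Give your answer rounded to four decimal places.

1200.5082

Δu = (7.5 − 3)/6 = 0.75.
Left endpoints: 3, 3.75, 4.5, 5.25, 6, 6.75.
r(3) ≈ 20.0855, r(3.75) ≈ 42.5211, r(4.5) ≈ 90.0171, r(5.25) ≈ 190.5663, r(6) ≈ 403.4288, r(6.75) ≈ 854.0588.
Sum = Δu · [r(3) + r(3.75) + r(4.5) + ...].
Sum ≈ 1200.5082.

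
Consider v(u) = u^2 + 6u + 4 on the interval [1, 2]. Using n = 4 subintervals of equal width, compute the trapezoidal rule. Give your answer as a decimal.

Δu = (2 − 1)/4 = 0.25.
v(1) = 11, v(1.25) = 13.0625, v(1.5) = 15.25, v(1.75) = 17.5625, v(2) = 20.
T_4 = (Δu/2)·[v(u_0) + 2v(u_1) + 2v(u_2) + 2v(u_3) + v(u_4)].
Sum = 15.34375.

15.34375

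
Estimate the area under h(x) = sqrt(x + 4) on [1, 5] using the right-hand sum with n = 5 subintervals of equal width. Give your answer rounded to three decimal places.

Δx = (5 − 1)/5 = 0.8.
Right endpoints: 1.8, 2.6, 3.4, 4.2, 5.
h(1.8) ≈ 2.408, h(2.6) ≈ 2.569, h(3.4) ≈ 2.720, h(4.2) ≈ 2.864, h(5) ≈ 3.000.
Sum = Δx · [h(1.8) + h(2.6) + h(3.4) + h(4.2) + h(5)].
Sum ≈ 10.849.

10.849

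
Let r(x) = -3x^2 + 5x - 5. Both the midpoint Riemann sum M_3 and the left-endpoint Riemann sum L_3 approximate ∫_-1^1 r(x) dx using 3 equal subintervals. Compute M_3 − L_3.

M_3 ≈ -11.7777778.
L_3 ≈ -15.7777778.
M_3 − L_3 = 4.

4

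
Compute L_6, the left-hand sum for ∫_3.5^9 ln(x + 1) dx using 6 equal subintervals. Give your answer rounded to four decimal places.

Δx = (9 − 3.5)/6 = 11/12.
Left endpoints: 3.5, 53/12, 16/3, 6.25, 43/6, 97/12.
f(3.5) ≈ 1.5041, f(53/12) ≈ 1.6895, f(16/3) ≈ 1.8458, f(6.25) ≈ 1.9810, f(43/6) ≈ 2.1001, f(97/12) ≈ 2.2064.
Sum = Δx · [f(3.5) + f(53/12) + f(16/3) + ...].
Sum ≈ 10.3830.

10.3830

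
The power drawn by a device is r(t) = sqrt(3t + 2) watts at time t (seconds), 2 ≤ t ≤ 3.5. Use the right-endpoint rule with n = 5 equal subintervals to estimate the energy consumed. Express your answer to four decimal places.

4.8979

Δt = (3.5 − 2)/5 = 0.3.
Right endpoints: 2.3, 2.6, 2.9, 3.2, 3.5.
r(2.3) ≈ 2.9833, r(2.6) ≈ 3.1305, r(2.9) ≈ 3.2711, r(3.2) ≈ 3.4059, r(3.5) ≈ 3.5355.
Sum = Δt · [r(2.3) + r(2.6) + r(2.9) + r(3.2) + r(3.5)].
Sum ≈ 4.8979.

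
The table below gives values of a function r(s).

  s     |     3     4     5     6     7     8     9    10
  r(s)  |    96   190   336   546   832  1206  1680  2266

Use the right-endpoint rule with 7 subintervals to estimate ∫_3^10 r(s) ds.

7056

Δs = 1.
Sum = 1·[190 + 336 + 546 + 832 + 1206 + 1680 + 2266] = 7056.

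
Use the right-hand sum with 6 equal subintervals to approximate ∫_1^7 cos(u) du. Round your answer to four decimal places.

-0.0620

Δu = (7 − 1)/6 = 1.
Right endpoints: 2, 3, 4, 5, 6, 7.
f(2) ≈ -0.4161, f(3) ≈ -0.9900, f(4) ≈ -0.6536, f(5) ≈ 0.2837, f(6) ≈ 0.9602, f(7) ≈ 0.7539.
Sum = Δu · [f(2) + f(3) + f(4) + ...].
Sum ≈ -0.0620.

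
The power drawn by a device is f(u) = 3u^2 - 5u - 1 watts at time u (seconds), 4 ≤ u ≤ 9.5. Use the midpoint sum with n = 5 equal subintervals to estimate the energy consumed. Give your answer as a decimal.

600.58625

Δu = (9.5 − 4)/5 = 1.1.
Midpoints: 4.55, 5.65, 6.75, 7.85, 8.95.
f(4.55) = 38.3575, f(5.65) = 66.5175, f(6.75) = 101.9375, f(7.85) = 144.6175, f(8.95) = 194.5575.
Sum = Δu · [f(4.55) + f(5.65) + f(6.75) + f(7.85) + f(8.95)].
Sum = 600.58625.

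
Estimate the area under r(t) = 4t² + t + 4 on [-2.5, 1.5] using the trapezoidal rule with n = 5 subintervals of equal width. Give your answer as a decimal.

41.04

Δt = (1.5 − (-2.5))/5 = 0.8.
r(-2.5) = 26.5, r(-1.7) = 13.86, r(-0.9) = 6.34, r(-0.1) = 3.94, r(0.7) = 6.66, r(1.5) = 14.5.
T_5 = (Δt/2)·[r(t_0) + 2r(t_1) + ... + 2r(t_{4}) + r(t_5)].
Sum = 41.04.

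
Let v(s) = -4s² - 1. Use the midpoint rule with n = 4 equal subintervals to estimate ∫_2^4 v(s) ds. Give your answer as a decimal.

Δs = (4 − 2)/4 = 0.5.
Midpoints: 2.25, 2.75, 3.25, 3.75.
v(2.25) = -21.25, v(2.75) = -31.25, v(3.25) = -43.25, v(3.75) = -57.25.
Sum = Δs · [v(2.25) + v(2.75) + v(3.25) + v(3.75)].
Sum = -76.5.

-76.5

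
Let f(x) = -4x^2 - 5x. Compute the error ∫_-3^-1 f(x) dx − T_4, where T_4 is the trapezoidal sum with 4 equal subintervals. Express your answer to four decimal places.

0.3333

Exact integral: ∫_-3^-1 f(x) dx ≈ -14.666667.
T_4 = -15.
Error ≈ -14.666667 − (-15) ≈ 0.3333.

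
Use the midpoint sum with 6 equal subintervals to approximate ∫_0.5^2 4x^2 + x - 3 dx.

Δx = (2 − 0.5)/6 = 0.25.
Midpoints: 0.625, 0.875, 1.125, 1.375, 1.625, 1.875.
f(0.625) = -0.8125, f(0.875) = 0.9375, f(1.125) = 3.1875, f(1.375) = 5.9375, f(1.625) = 9.1875, f(1.875) = 12.9375.
Sum = Δx · [f(0.625) + f(0.875) + f(1.125) + ...].
Sum = 7.84375.

7.84375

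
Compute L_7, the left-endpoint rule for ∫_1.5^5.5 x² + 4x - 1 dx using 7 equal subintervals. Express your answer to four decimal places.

Δx = (5.5 − 1.5)/7 = 4/7.
Left endpoints: 1.5, 29/14, 37/14, 45/14, 53/14, 61/14, 69/14.
f(1.5) = 7.25, f(29/14) = 2269/196, f(37/14) = 3245/196, f(45/14) = 4349/196, f(53/14) = 5581/196, f(61/14) = 6941/196, f(69/14) = 8429/196.
Sum = Δx · [f(1.5) + f(29/14) + f(37/14) + ...].
Sum ≈ 93.9796.

93.9796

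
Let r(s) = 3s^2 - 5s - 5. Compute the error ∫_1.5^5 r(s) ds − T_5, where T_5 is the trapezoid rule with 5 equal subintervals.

Exact integral: ∫_1.5^5 r(s) ds = 47.25.
T_5 = 48.1075.
Error = 47.25 − 48.1075 = -0.8575.

-0.8575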